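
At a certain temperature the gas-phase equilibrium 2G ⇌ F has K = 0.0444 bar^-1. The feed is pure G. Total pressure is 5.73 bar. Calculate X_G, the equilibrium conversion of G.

Take 1 mol G as basis and let X be its fractional conversion, so ξ = 0.5X.
At extent ξ: n_G = 1 − X; n_F = 0.5X.
Summing: n_T = 1 − 0.5X.
Mole fractions y_i = n_i/n_T; K = p_F / (p_G^2) with p_i = y_i·P.
Substituting and setting equal to 0.0444 bar^-1 gives a polynomial in X; the root in (0,1) is X = 0.296.

X = 0.296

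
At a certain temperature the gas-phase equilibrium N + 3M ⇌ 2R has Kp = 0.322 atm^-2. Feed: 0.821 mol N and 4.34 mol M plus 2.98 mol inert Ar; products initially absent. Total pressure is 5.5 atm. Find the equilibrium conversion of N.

Let X = conversion of N (basis 0.821 mol N); extent of reaction ξ = 0.821X.
At extent ξ: n_N = 0.821 − 0.821X; n_M = 4.34 − 2.46X; n_R = 1.64X; n_I = 2.98 (inert).
n_T = Σnᵢ = 8.14 − 1.64X.
Mole fractions y_i = n_i/n_T; Kp = p_R^2 / (p_N p_M^3) with p_i = y_i·P.
Setting this equal to 0.322 atm^-2 and taking the physical root (0 < X < 1) gives X = 0.651.

X = 0.651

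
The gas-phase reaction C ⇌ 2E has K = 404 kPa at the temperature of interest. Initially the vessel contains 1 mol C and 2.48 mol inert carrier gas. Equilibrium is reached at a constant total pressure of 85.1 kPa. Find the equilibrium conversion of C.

Basis: 1 mol C initially; let X = conversion of C. Extent ξ = X.
Mole table: n_C = 1 − X; n_E = 2X; n_I = 2.48 (inert).
Total moles n_T = 3.48 + X.
Mole fractions y_i = n_i/n_T; K = p_E^2 / (p_C) with p_i = y_i·P.
This yields a degree-2 equation in X; solving on (0,1), X = 0.857.

X = 0.857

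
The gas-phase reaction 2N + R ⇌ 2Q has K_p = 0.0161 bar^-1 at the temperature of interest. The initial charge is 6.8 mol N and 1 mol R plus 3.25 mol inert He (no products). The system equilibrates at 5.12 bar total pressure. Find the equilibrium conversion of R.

X = 0.240

Take 1 mol R as basis and let X be its fractional conversion, so ξ = X.
Species balance: n_N = 6.8 − 2X; n_R = 1 − X; n_Q = 2X; n_I = 3.25 (inert).
n_T = Σnᵢ = 11.1 − X.
With p_i = (n_i/n_T)P, K_p = p_Q^2 / (p_N^2 p_R).
Equating to 0.0161 bar^-1 and solving on 0 < X < 1: X = 0.240.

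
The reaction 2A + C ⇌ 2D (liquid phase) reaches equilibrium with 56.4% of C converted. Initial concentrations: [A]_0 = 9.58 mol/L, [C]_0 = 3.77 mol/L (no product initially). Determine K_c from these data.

K_c = 0.388 L/mol

Let X = conversion of C.
Concentrations: [A] = 9.58 − 7.54X; [C] = 3.77 − 3.77X; [D] = 7.54X.
At X = 0.564: [A] = 5.33, [C] = 1.64, [D] = 4.25.
K_c = [D]^2 / ([A]^2 [C]) = 0.388 L/mol.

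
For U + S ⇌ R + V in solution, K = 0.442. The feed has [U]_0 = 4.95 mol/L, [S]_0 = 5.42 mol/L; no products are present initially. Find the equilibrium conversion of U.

X = 0.418

Let X = conversion of U; extent ξ = 4.95·X mol/L.
Concentrations: [U] = 4.95 − 4.95X; [S] = 5.42 − 4.95X; [R] = 4.95X; [V] = 4.95X.
K = [R] [V] / ([U] [S]).
Equating to 0.442: the physical root is X = 0.418.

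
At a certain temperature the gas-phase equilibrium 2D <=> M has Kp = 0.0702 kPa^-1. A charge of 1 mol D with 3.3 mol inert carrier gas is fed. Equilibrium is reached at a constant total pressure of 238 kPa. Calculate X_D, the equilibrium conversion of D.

Basis: 1 mol D initially; let X = conversion of D. Extent ξ = 0.5X.
Species balance: n_D = 1 − X; n_M = 0.5X; n_I = 3.3 (inert).
n_T = Σnᵢ = 4.3 − 0.5X.
Mole fractions y_i = n_i/n_T; Kp = p_M / (p_D^2) with p_i = y_i·P.
This yields a degree-2 equation in X; solving on (0,1), X = 0.710.

X = 0.710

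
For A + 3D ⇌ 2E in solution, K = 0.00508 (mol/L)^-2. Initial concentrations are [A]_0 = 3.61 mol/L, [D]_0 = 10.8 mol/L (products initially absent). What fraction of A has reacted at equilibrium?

X = 0.313

Let X = conversion of A; extent ξ = 3.61·X mol/L.
Concentrations: [A] = 3.61 − 3.61X; [D] = 10.8 − 10.8X; [E] = 7.22X.
K = [E]^2 / ([A] [D]^3).
This equals 0.00508 at X = 0.313 (the root in 0 < X < 1).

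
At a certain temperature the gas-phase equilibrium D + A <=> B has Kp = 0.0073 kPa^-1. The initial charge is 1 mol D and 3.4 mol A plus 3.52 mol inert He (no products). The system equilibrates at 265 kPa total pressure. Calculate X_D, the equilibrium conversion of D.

X = 0.434

Let X = conversion of D (basis 1 mol D); extent of reaction ξ = X.
At extent ξ: n_D = 1 − X; n_A = 3.4 − X; n_B = X; n_I = 3.52 (inert).
n_T = Σnᵢ = 7.92 − X.
y_i = n_i/n_T, p_i = y_i·P. Kp = p_B / (p_D p_A).
Setting this equal to 0.0073 kPa^-1 and taking the physical root (0 < X < 1) gives X = 0.434.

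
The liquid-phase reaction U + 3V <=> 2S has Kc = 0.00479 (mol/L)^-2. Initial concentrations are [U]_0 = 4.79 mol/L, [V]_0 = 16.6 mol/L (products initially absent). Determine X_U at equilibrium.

X = 0.417

Let X = conversion of U; extent ξ = 4.79·X mol/L.
Concentrations: [U] = 4.79 − 4.79X; [V] = 16.6 − 14.4X; [S] = 9.58X.
Kc = [S]^2 / ([U] [V]^3).
This equals 0.00479 at X = 0.417 (the root in 0 < X < 1).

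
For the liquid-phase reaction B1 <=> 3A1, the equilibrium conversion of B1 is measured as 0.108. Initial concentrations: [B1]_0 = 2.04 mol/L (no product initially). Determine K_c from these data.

K_c = 0.159 (mol/L)^2

Let X = conversion of B1.
Concentrations: [B1] = 2.04 − 2.04X; [A1] = 6.12X.
At X = 0.108: [B1] = 1.82, [A1] = 0.661.
K_c = [A1]^3 / ([B1]) = 0.159 (mol/L)^2.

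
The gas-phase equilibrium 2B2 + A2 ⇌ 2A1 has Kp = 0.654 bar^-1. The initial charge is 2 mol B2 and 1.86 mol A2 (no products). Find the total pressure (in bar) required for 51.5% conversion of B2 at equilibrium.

P = 4.29 bar

Basis: 2 mol B2 initially; let X = conversion of B2. Extent ξ = X.
Mole table: n_B2 = 2 − 2X; n_A2 = 1.86 − X; n_A1 = 2X.
Total moles n_T = 3.86 − X.
Kp = p_A1^2 / (p_B2^2 p_A2) with p_i = (n_i/n_T)·P.
At X = 0.515: the mole-fraction product g(X) = Π y_i^ν_i = 2.804. Since Kp = g(X)·P^{-1}, P = (g/Kp)^(1/1) = (2.804/0.654)^(1/1) = 4.29 bar.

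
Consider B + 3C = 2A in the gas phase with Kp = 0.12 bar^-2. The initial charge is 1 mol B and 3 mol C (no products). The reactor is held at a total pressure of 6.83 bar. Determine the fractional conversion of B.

Take 1 mol B as basis and let X be its fractional conversion, so ξ = X.
Species balance: n_B = 1 − X; n_C = 3 − 3X; n_A = 2X.
n_T = Σnᵢ = 4 − 2X.
y_i = n_i/n_T, p_i = y_i·P. Kp = p_A^2 / (p_B p_C^3).
Setting this equal to 0.12 bar^-2 and taking the physical root (0 < X < 1) gives X = 0.505.

X = 0.505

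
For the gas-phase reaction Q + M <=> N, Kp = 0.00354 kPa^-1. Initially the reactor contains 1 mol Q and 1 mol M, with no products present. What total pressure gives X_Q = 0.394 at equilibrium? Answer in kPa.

Take 1 mol Q as basis and let X be its fractional conversion, so ξ = X.
Moles: n_Q = 1 − X; n_M = 1 − X; n_N = X.
n_T = Σnᵢ = 2 − X.
Kp = p_N / (p_Q p_M) with p_i = (n_i/n_T)·P.
At X = 0.394: the mole-fraction product g(X) = Π y_i^ν_i = 1.723. Since Kp = g(X)·P^{-1}, P = (g/Kp)^(1/1) = (1.723/0.00354)^(1/1) = 487 kPa.

P = 487 kPa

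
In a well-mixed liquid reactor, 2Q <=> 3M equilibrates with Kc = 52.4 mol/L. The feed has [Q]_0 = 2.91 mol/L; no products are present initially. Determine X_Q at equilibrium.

X = 0.730

Let X = conversion of Q; extent ξ = 2.91X/2 mol/L.
Concentrations: [Q] = 2.91 − 2.91X; [M] = 4.37X.
Kc = [M]^3 / ([Q]^2).
This equals 52.4 at X = 0.730 (the root in 0 < X < 1).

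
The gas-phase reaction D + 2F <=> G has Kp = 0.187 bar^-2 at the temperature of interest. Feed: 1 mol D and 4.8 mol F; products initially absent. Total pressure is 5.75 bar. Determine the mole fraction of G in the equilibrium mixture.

Basis: 1 mol D initially; let X = conversion of D. Extent ξ = X.
Mole table: n_D = 1 − X; n_F = 4.8 − 2X; n_G = X.
n_T = Σnᵢ = 5.8 − 2X.
Mole fractions y_i = n_i/n_T; Kp = p_G / (p_D p_F^2) with p_i = y_i·P.
Substituting and setting equal to 0.187 bar^-2 gives a polynomial in X; the root in (0,1) is X = 0.783.
Then n_G = 0.783, n_T = 4.23, so y_G = 0.185.

y_G = 0.185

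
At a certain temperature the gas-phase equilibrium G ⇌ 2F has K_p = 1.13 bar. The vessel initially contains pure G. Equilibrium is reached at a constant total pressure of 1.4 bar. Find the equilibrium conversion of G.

X = 0.410

Let X = conversion of G (basis 1 mol G); extent of reaction ξ = X.
Species balance: n_G = 1 − X; n_F = 2X.
Summing: n_T = 1 + X.
Mole fractions y_i = n_i/n_T; K_p = p_F^2 / (p_G) with p_i = y_i·P.
Setting this equal to 1.13 bar and taking the physical root (0 < X < 1) gives X = 0.410.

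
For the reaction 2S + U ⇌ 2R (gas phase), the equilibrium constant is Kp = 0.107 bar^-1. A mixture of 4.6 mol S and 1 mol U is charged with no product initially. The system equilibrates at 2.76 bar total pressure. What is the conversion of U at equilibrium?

X = 0.366

Take 1 mol U as basis and let X be its fractional conversion, so ξ = X.
Moles: n_S = 4.6 − 2X; n_U = 1 − X; n_R = 2X.
Summing: n_T = 5.6 − X.
With p_i = (n_i/n_T)P, Kp = p_R^2 / (p_S^2 p_U).
Equating to 0.107 bar^-1 and solving on 0 < X < 1: X = 0.366.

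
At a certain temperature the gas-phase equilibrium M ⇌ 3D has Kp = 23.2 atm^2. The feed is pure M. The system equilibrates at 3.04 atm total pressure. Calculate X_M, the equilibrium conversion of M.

X = 0.568

Let X = conversion of M (basis 1 mol M); extent of reaction ξ = X.
At extent ξ: n_M = 1 − X; n_D = 3X.
Total moles n_T = 1 + 2X.
With p_i = (n_i/n_T)P, Kp = p_D^3 / (p_M).
This yields a degree-3 equation in X; solving on (0,1), X = 0.568.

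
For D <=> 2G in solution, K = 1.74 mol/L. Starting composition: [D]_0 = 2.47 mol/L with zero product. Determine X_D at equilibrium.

Let X = conversion of D; extent ξ = 2.47·X mol/L.
Concentrations: [D] = 2.47 − 2.47X; [G] = 4.94X.
K = [G]^2 / ([D]).
Setting equal to 1.74 and solving for X on (0,1) gives X = 0.341.

X = 0.341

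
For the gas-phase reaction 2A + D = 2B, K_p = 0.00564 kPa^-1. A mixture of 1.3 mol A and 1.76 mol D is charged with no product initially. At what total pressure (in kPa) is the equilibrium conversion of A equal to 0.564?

Take 1.3 mol A as basis and let X be its fractional conversion, so ξ = 0.65X.
Moles: n_A = 1.3 − 1.3X; n_D = 1.76 − 0.65X; n_B = 1.3X.
Total moles n_T = 3.06 − 0.65X.
K_p = p_B^2 / (p_A^2 p_D) with p_i = (n_i/n_T)·P.
At X = 0.564: the mole-fraction product g(X) = Π y_i^ν_i = 3.235. Since K_p = g(X)·P^{-1}, P = (g/K_p)^(1/1) = (3.235/0.00564)^(1/1) = 573 kPa.

P = 573 kPa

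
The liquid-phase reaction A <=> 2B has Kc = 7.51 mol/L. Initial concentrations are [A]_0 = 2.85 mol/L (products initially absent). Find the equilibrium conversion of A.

Let X = conversion of A; extent ξ = 2.85·X mol/L.
Concentrations: [A] = 2.85 − 2.85X; [B] = 5.7X.
Kc = [B]^2 / ([A]).
Equating to 7.51 mol/L: the physical root is X = 0.547.

X = 0.547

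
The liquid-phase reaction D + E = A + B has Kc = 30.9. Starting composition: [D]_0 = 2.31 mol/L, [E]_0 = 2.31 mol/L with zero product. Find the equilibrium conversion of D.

Let X = conversion of D; extent ξ = 2.31·X mol/L.
Concentrations: [D] = 2.31 − 2.31X; [E] = 2.31 − 2.31X; [A] = 2.31X; [B] = 2.31X.
Kc = [A] [B] / ([D] [E]).
This equals 30.9 at X = 0.848 (the root in 0 < X < 1).

X = 0.848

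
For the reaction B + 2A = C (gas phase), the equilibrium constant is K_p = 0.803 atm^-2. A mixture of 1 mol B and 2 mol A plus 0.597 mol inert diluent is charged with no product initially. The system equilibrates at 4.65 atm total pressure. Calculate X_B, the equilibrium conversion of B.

Basis: 1 mol B initially; let X = conversion of B. Extent ξ = X.
Moles: n_B = 1 − X; n_A = 2 − 2X; n_C = X; n_I = 0.597 (inert).
Summing: n_T = 3.6 − 2X.
With p_i = (n_i/n_T)P, K_p = p_C / (p_B p_A^2).
Equating to 0.803 atm^-2 and solving on 0 < X < 1: X = 0.633.

X = 0.633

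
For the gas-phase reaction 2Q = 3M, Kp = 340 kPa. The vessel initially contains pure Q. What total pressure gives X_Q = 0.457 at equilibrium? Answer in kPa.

Let X = conversion of Q (basis 1 mol Q); extent of reaction ξ = 0.5X.
Mole table: n_Q = 1 − X; n_M = 1.5X.
n_T = Σnᵢ = 1 + 0.5X.
Kp = p_M^3 / (p_Q^2) with p_i = (n_i/n_T)·P.
At X = 0.457: the mole-fraction product g(X) = Π y_i^ν_i = 0.8893. Since Kp = g(X)·P^{1}, P = (Kp/g)^(1/1) = (340/0.8893)^(1/1) = 382 kPa.

P = 382 kPa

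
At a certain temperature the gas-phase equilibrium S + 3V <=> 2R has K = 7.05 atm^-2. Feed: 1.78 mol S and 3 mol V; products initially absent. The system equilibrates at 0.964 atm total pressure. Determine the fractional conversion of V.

X = 0.569

Take 3 mol V as basis and let X be its fractional conversion, so ξ = X.
Moles: n_S = 1.78 − X; n_V = 3 − 3X; n_R = 2X.
Summing: n_T = 4.78 − 2X.
y_i = n_i/n_T, p_i = y_i·P. K = p_R^2 / (p_S p_V^3).
Equating to 7.05 atm^-2 and solving on 0 < X < 1: X = 0.569.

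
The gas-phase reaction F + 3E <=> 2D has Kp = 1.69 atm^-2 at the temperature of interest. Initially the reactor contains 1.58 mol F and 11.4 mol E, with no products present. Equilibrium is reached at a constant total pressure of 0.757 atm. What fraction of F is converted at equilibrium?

X = 0.580

Take 1.58 mol F as basis and let X be its fractional conversion, so ξ = 1.58X.
Species balance: n_F = 1.58 − 1.58X; n_E = 11.4 − 4.74X; n_D = 3.16X.
n_T = Σnᵢ = 13 − 3.16X.
Mole fractions y_i = n_i/n_T; Kp = p_D^2 / (p_F p_E^3) with p_i = y_i·P.
Equating to 1.69 atm^-2 and solving on 0 < X < 1: X = 0.580.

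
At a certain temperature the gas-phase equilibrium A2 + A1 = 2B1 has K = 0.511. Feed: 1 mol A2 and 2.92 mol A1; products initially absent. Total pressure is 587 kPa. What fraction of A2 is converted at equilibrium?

Let X = conversion of A2 (basis 1 mol A2); extent of reaction ξ = X.
At extent ξ: n_A2 = 1 − X; n_A1 = 2.92 − X; n_B1 = 2X.
Total moles n_T = 3.92 (Δν = 0, constant).
With p_i = (n_i/n_T)P, K = p_B1^2 / (p_A2 p_A1).
This yields a degree-2 equation in X; solving on (0,1), X = 0.427.

X = 0.427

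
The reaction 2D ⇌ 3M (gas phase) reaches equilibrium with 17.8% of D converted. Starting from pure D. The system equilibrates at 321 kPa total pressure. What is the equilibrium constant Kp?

Kp = 8.3 kPa

Let X = conversion of D (basis 1 mol D); extent of reaction ξ = 0.5X.
Moles: n_D = 1 − X; n_M = 1.5X.
n_T = Σnᵢ = 1 + 0.5X.
At X = 0.178: n_D = 0.822, n_M = 0.267, n_T = 1.09.
p_i = (n_i/n_T)·P. Kp = p_M^3 / (p_D^2) = 8.3 kPa.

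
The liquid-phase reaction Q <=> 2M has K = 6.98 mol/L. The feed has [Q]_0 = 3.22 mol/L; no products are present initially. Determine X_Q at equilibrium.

Let X = conversion of Q; extent ξ = 3.22·X mol/L.
Concentrations: [Q] = 3.22 − 3.22X; [M] = 6.44X.
K = [M]^2 / ([Q]).
This equals 6.98 at X = 0.513 (the root in 0 < X < 1).

X = 0.513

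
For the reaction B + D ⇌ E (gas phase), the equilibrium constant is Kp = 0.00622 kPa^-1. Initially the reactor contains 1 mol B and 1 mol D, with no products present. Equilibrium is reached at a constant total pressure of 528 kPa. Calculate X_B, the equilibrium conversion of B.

Let X = conversion of B (basis 1 mol B); extent of reaction ξ = X.
Mole table: n_B = 1 − X; n_D = 1 − X; n_E = X.
n_T = Σnᵢ = 2 − X.
Mole fractions y_i = n_i/n_T; Kp = p_E / (p_B p_D) with p_i = y_i·P.
This yields a degree-2 equation in X; solving on (0,1), X = 0.517.

X = 0.517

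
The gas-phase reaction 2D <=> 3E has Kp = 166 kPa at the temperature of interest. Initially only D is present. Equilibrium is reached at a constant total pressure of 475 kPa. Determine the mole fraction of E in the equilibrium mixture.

Take 1 mol D as basis and let X be its fractional conversion, so ξ = 0.5X.
At extent ξ: n_D = 1 − X; n_E = 1.5X.
n_T = Σnᵢ = 1 + 0.5X.
With p_i = (n_i/n_T)P, Kp = p_E^3 / (p_D^2).
Equating to 166 kPa and solving on 0 < X < 1: X = 0.366.
Then n_E = 0.55, n_T = 1.18, so y_E = 0.464.

y_E = 0.464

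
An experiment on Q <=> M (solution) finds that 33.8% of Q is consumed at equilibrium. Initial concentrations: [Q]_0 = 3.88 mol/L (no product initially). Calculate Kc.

Kc = 0.511

Let X = conversion of Q.
Concentrations: [Q] = 3.88 − 3.88X; [M] = 3.88X.
At X = 0.338: [Q] = 2.57, [M] = 1.31.
Kc = [M] / ([Q]) = 0.511.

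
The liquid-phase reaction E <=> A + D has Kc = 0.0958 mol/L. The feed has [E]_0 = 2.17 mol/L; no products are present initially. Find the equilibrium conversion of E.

X = 0.189

Let X = conversion of E; extent ξ = 2.17·X mol/L.
Concentrations: [E] = 2.17 − 2.17X; [A] = 2.17X; [D] = 2.17X.
Kc = [A] [D] / ([E]).
Solving Kc = 0.0958 for X ∈ (0,1): X = 0.189.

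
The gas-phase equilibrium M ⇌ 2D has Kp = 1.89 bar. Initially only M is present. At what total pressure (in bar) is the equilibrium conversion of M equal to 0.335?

P = 3.74 bar

Basis: 1 mol M initially; let X = conversion of M. Extent ξ = X.
Moles: n_M = 1 − X; n_D = 2X.
Total moles n_T = 1 + X.
Kp = p_D^2 / (p_M) with p_i = (n_i/n_T)·P.
At X = 0.335: the mole-fraction product g(X) = Π y_i^ν_i = 0.5056. Since Kp = g(X)·P^{1}, P = (Kp/g)^(1/1) = (1.89/0.5056)^(1/1) = 3.74 bar.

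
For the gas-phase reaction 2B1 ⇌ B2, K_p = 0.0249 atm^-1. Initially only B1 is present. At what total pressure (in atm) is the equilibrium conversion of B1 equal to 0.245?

Take 1 mol B1 as basis and let X be its fractional conversion, so ξ = 0.5X.
Species balance: n_B1 = 1 − X; n_B2 = 0.5X.
Summing: n_T = 1 − 0.5X.
K_p = p_B2 / (p_B1^2) with p_i = (n_i/n_T)·P.
At X = 0.245: the mole-fraction product g(X) = Π y_i^ν_i = 0.1886. Since K_p = g(X)·P^{-1}, P = (g/K_p)^(1/1) = (0.1886/0.0249)^(1/1) = 7.57 atm.

P = 7.57 atm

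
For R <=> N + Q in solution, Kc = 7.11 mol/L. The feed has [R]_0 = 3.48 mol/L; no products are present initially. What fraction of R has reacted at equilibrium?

X = 0.735

Let X = conversion of R; extent ξ = 3.48·X mol/L.
Concentrations: [R] = 3.48 − 3.48X; [N] = 3.48X; [Q] = 3.48X.
Kc = [N] [Q] / ([R]).
Setting equal to 7.11 and solving for X on (0,1) gives X = 0.735.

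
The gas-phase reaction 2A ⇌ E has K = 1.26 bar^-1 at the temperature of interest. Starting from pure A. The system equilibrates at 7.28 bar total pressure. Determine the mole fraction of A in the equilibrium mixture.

y_A = 0.280

Take 1 mol A as basis and let X be its fractional conversion, so ξ = 0.5X.
Species balance: n_A = 1 − X; n_E = 0.5X.
n_T = Σnᵢ = 1 − 0.5X.
With p_i = (n_i/n_T)P, K = p_E / (p_A^2).
Setting this equal to 1.26 bar^-1 and taking the physical root (0 < X < 1) gives X = 0.837.
Then n_A = 0.163, n_T = 0.581, so y_A = 0.280.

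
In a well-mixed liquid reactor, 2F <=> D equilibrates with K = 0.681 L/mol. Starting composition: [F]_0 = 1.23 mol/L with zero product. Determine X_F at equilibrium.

Let X = conversion of F; extent ξ = 1.23X/2 mol/L.
Concentrations: [F] = 1.23 − 1.23X; [D] = 0.615X.
K = [D] / ([F]^2).
Solving K = 0.681 for X ∈ (0,1): X = 0.470.

X = 0.470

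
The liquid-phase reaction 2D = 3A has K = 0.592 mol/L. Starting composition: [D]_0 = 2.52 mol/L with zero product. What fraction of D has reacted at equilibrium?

X = 0.319

Let X = conversion of D; extent ξ = 2.52X/2 mol/L.
Concentrations: [D] = 2.52 − 2.52X; [A] = 3.78X.
K = [A]^3 / ([D]^2).
This equals 0.592 at X = 0.319 (the root in 0 < X < 1).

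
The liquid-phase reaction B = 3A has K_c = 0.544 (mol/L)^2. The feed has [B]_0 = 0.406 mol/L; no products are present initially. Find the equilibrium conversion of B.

X = 0.415

Let X = conversion of B; extent ξ = 0.406·X mol/L.
Concentrations: [B] = 0.406 − 0.406X; [A] = 1.22X.
K_c = [A]^3 / ([B]).
Solving K_c = 0.544 for X ∈ (0,1): X = 0.415.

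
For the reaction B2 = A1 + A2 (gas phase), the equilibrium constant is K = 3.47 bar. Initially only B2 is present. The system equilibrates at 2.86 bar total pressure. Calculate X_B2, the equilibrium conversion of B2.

Take 1 mol B2 as basis and let X be its fractional conversion, so ξ = X.
Mole table: n_B2 = 1 − X; n_A1 = X; n_A2 = X.
Summing: n_T = 1 + X.
y_i = n_i/n_T, p_i = y_i·P. K = p_A1 p_A2 / (p_B2).
Equating to 3.47 bar and solving on 0 < X < 1: X = 0.740.

X = 0.740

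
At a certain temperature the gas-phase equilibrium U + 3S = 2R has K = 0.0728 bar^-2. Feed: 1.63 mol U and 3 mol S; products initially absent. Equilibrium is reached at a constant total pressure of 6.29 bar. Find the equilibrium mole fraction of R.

y_R = 0.262

Basis: 3 mol S initially; let X = conversion of S. Extent ξ = X.
Mole table: n_U = 1.63 − X; n_S = 3 − 3X; n_R = 2X.
n_T = Σnᵢ = 4.63 − 2X.
With p_i = (n_i/n_T)P, K = p_R^2 / (p_U p_S^3).
This yields a degree-4 equation in X; solving on (0,1), X = 0.481.
Then n_R = 0.963, n_T = 3.67, so y_R = 0.262.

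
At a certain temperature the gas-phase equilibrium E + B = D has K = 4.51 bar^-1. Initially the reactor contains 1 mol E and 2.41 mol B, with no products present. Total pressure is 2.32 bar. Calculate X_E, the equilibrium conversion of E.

Let X = conversion of E (basis 1 mol E); extent of reaction ξ = X.
Moles: n_E = 1 − X; n_B = 2.41 − X; n_D = X.
Total moles n_T = 3.41 − X.
y_i = n_i/n_T, p_i = y_i·P. K = p_D / (p_E p_B).
Substituting and setting equal to 4.51 bar^-1 gives a polynomial in X; the root in (0,1) is X = 0.864.

X = 0.864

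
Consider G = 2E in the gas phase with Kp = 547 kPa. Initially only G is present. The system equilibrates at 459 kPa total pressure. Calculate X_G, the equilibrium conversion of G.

Basis: 1 mol G initially; let X = conversion of G. Extent ξ = X.
At extent ξ: n_G = 1 − X; n_E = 2X.
Summing: n_T = 1 + X.
Mole fractions y_i = n_i/n_T; Kp = p_E^2 / (p_G) with p_i = y_i·P.
This yields a degree-2 equation in X; solving on (0,1), X = 0.479.

X = 0.479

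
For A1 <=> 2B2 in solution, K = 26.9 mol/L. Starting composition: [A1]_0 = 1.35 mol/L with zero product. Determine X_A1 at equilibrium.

Let X = conversion of A1; extent ξ = 1.35·X mol/L.
Concentrations: [A1] = 1.35 − 1.35X; [B2] = 2.7X.
K = [B2]^2 / ([A1]).
This equals 26.9 at X = 0.854 (the root in 0 < X < 1).

X = 0.854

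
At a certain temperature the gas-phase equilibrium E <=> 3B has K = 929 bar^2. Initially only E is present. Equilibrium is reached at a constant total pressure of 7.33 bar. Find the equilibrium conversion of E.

X = 0.865

Let X = conversion of E (basis 1 mol E); extent of reaction ξ = X.
Moles: n_E = 1 − X; n_B = 3X.
n_T = Σnᵢ = 1 + 2X.
With p_i = (n_i/n_T)P, K = p_B^3 / (p_E).
Substituting and setting equal to 929 bar^2 gives a polynomial in X; the root in (0,1) is X = 0.865.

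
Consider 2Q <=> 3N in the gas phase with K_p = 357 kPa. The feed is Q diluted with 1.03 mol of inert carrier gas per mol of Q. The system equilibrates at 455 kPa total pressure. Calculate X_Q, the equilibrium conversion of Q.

Basis: 1 mol Q initially; let X = conversion of Q. Extent ξ = 0.5X.
At extent ξ: n_Q = 1 − X; n_N = 1.5X; n_I = 1.03 (inert).
n_T = Σnᵢ = 2.03 + 0.5X.
Mole fractions y_i = n_i/n_T; K_p = p_N^3 / (p_Q^2) with p_i = y_i·P.
Equating to 357 kPa and solving on 0 < X < 1: X = 0.506.

X = 0.506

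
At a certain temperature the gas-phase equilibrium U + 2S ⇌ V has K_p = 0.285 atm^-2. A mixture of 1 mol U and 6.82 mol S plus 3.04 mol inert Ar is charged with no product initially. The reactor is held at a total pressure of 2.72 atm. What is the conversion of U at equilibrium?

Basis: 1 mol U initially; let X = conversion of U. Extent ξ = X.
Mole table: n_U = 1 − X; n_S = 6.82 − 2X; n_V = X; n_I = 3.04 (inert).
Total moles n_T = 10.9 − 2X.
Mole fractions y_i = n_i/n_T; K_p = p_V / (p_U p_S^2) with p_i = y_i·P.
This yields a degree-3 equation in X; solving on (0,1), X = 0.428.

X = 0.428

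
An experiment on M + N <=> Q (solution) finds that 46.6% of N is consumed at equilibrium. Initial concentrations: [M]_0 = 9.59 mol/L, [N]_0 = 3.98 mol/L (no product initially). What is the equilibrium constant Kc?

Kc = 0.113 L/mol

Let X = conversion of N.
Concentrations: [M] = 9.59 − 3.98X; [N] = 3.98 − 3.98X; [Q] = 3.98X.
At X = 0.466: [M] = 7.74, [N] = 2.13, [Q] = 1.85.
Kc = [Q] / ([M] [N]) = 0.113 L/mol.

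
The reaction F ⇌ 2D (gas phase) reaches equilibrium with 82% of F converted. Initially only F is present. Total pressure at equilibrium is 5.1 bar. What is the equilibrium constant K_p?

Basis: 1 mol F initially; let X = conversion of F. Extent ξ = X.
Moles: n_F = 1 − X; n_D = 2X.
n_T = Σnᵢ = 1 + X.
At X = 0.82: n_F = 0.18, n_D = 1.64, n_T = 1.82.
p_i = (n_i/n_T)·P. K_p = p_D^2 / (p_F) = 41.9 bar.

K_p = 41.9 bar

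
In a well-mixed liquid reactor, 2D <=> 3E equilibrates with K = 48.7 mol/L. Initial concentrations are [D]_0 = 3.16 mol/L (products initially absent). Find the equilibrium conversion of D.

Let X = conversion of D; extent ξ = 3.16X/2 mol/L.
Concentrations: [D] = 3.16 − 3.16X; [E] = 4.74X.
K = [E]^3 / ([D]^2).
This equals 48.7 at X = 0.716 (the root in 0 < X < 1).

X = 0.716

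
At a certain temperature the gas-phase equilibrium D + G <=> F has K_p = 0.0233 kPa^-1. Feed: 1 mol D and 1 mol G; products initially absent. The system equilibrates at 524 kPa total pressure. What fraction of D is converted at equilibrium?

X = 0.725

Take 1 mol D as basis and let X be its fractional conversion, so ξ = X.
At extent ξ: n_D = 1 − X; n_G = 1 − X; n_F = X.
Summing: n_T = 2 − X.
y_i = n_i/n_T, p_i = y_i·P. K_p = p_F / (p_D p_G).
This yields a degree-2 equation in X; solving on (0,1), X = 0.725.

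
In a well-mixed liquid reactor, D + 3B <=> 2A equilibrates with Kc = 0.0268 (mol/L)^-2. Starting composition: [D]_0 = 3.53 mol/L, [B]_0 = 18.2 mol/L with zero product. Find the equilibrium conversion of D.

X = 0.740

Let X = conversion of D; extent ξ = 3.53·X mol/L.
Concentrations: [D] = 3.53 − 3.53X; [B] = 18.2 − 10.6X; [A] = 7.06X.
Kc = [A]^2 / ([D] [B]^3).
Equating to 0.0268 (mol/L)^-2: the physical root is X = 0.740.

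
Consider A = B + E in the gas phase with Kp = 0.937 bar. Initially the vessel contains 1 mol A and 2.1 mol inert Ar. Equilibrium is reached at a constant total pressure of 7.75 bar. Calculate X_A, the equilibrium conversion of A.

X = 0.476

Let X = conversion of A (basis 1 mol A); extent of reaction ξ = X.
At extent ξ: n_A = 1 − X; n_B = X; n_E = X; n_I = 2.1 (inert).
Total moles n_T = 3.1 + X.
y_i = n_i/n_T, p_i = y_i·P. Kp = p_B p_E / (p_A).
Equating to 0.937 bar and solving on 0 < X < 1: X = 0.476.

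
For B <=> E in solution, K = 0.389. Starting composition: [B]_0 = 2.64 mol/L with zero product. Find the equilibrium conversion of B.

X = 0.280

Let X = conversion of B; extent ξ = 2.64·X mol/L.
Concentrations: [B] = 2.64 − 2.64X; [E] = 2.64X.
K = [E] / ([B]).
This equals 0.389 at X = 0.280 (the root in 0 < X < 1).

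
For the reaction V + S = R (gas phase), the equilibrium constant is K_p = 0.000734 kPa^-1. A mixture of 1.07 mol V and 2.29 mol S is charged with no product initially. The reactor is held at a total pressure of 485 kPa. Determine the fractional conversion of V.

Take 1.07 mol V as basis and let X be its fractional conversion, so ξ = 1.07X.
Species balance: n_V = 1.07 − 1.07X; n_S = 2.29 − 1.07X; n_R = 1.07X.
Total moles n_T = 3.36 − 1.07X.
With p_i = (n_i/n_T)P, K_p = p_R / (p_V p_S).
Substituting and setting equal to 0.000734 kPa^-1 gives a polynomial in X; the root in (0,1) is X = 0.190.

X = 0.190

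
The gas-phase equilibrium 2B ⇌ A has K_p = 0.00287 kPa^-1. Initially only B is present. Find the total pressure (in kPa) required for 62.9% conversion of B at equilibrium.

P = 546 kPa

Let X = conversion of B (basis 1 mol B); extent of reaction ξ = 0.5X.
At extent ξ: n_B = 1 − X; n_A = 0.5X.
n_T = Σnᵢ = 1 − 0.5X.
K_p = p_A / (p_B^2) with p_i = (n_i/n_T)·P.
At X = 0.629: the mole-fraction product g(X) = Π y_i^ν_i = 1.566. Since K_p = g(X)·P^{-1}, P = (g/K_p)^(1/1) = (1.566/0.00287)^(1/1) = 546 kPa.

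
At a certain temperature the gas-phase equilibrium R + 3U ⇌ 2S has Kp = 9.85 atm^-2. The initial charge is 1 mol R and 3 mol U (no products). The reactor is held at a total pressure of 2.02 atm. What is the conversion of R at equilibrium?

X = 0.671

Take 1 mol R as basis and let X be its fractional conversion, so ξ = X.
Mole table: n_R = 1 − X; n_U = 3 − 3X; n_S = 2X.
Total moles n_T = 4 − 2X.
With p_i = (n_i/n_T)P, Kp = p_S^2 / (p_R p_U^3).
Equating to 9.85 atm^-2 and solving on 0 < X < 1: X = 0.671.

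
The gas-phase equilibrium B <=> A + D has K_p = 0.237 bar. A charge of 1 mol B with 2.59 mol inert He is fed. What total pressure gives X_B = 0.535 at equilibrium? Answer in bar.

P = 1.59 bar

Let X = conversion of B (basis 1 mol B); extent of reaction ξ = X.
At extent ξ: n_B = 1 − X; n_A = X; n_D = X; n_I = 2.59 (inert).
Total moles n_T = 3.59 + X.
K_p = p_A p_D / (p_B) with p_i = (n_i/n_T)·P.
At X = 0.535: the mole-fraction product g(X) = Π y_i^ν_i = 0.1492. Since K_p = g(X)·P^{1}, P = (K_p/g)^(1/1) = (0.237/0.1492)^(1/1) = 1.59 bar.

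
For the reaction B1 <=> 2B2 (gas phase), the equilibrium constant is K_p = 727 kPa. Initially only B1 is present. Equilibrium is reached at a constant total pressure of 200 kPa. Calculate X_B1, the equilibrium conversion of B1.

X = 0.690

Take 1 mol B1 as basis and let X be its fractional conversion, so ξ = X.
Species balance: n_B1 = 1 − X; n_B2 = 2X.
Summing: n_T = 1 + X.
y_i = n_i/n_T, p_i = y_i·P. K_p = p_B2^2 / (p_B1).
Equating to 727 kPa and solving on 0 < X < 1: X = 0.690.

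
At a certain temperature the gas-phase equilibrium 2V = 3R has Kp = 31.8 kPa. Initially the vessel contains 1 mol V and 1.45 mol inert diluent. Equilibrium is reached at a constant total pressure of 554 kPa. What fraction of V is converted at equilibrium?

Basis: 1 mol V initially; let X = conversion of V. Extent ξ = 0.5X.
Species balance: n_V = 1 − X; n_R = 1.5X; n_I = 1.45 (inert).
Summing: n_T = 2.45 + 0.5X.
y_i = n_i/n_T, p_i = y_i·P. Kp = p_R^3 / (p_V^2).
This yields a degree-3 equation in X; solving on (0,1), X = 0.283.

X = 0.283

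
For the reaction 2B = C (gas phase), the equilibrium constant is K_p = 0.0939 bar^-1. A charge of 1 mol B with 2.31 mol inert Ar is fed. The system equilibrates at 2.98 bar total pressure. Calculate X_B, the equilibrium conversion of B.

X = 0.130

Take 1 mol B as basis and let X be its fractional conversion, so ξ = 0.5X.
Moles: n_B = 1 − X; n_C = 0.5X; n_I = 2.31 (inert).
n_T = Σnᵢ = 3.31 − 0.5X.
y_i = n_i/n_T, p_i = y_i·P. K_p = p_C / (p_B^2).
Equating to 0.0939 bar^-1 and solving on 0 < X < 1: X = 0.130.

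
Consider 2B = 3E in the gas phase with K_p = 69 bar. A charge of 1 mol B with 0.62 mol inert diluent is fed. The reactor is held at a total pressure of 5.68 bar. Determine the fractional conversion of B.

X = 0.755

Let X = conversion of B (basis 1 mol B); extent of reaction ξ = 0.5X.
Species balance: n_B = 1 − X; n_E = 1.5X; n_I = 0.62 (inert).
n_T = Σnᵢ = 1.62 + 0.5X.
y_i = n_i/n_T, p_i = y_i·P. K_p = p_E^3 / (p_B^2).
Equating to 69 bar and solving on 0 < X < 1: X = 0.755.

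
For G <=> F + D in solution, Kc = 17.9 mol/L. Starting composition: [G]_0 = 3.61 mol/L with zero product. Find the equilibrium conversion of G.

Let X = conversion of G; extent ξ = 3.61·X mol/L.
Concentrations: [G] = 3.61 − 3.61X; [F] = 3.61X; [D] = 3.61X.
Kc = [F] [D] / ([G]).
Equating to 17.9 mol/L: the physical root is X = 0.853.

X = 0.853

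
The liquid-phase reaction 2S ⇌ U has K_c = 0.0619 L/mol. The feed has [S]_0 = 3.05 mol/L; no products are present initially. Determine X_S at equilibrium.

Let X = conversion of S; extent ξ = 3.05X/2 mol/L.
Concentrations: [S] = 3.05 − 3.05X; [U] = 1.52X.
K_c = [U] / ([S]^2).
This equals 0.0619 at X = 0.226 (the root in 0 < X < 1).

X = 0.226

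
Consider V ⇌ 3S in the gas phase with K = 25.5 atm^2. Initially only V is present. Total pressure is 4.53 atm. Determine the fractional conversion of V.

Basis: 1 mol V initially; let X = conversion of V. Extent ξ = X.
At extent ξ: n_V = 1 − X; n_S = 3X.
Total moles n_T = 1 + 2X.
Mole fractions y_i = n_i/n_T; K = p_S^3 / (p_V) with p_i = y_i·P.
This yields a degree-3 equation in X; solving on (0,1), X = 0.450.

X = 0.450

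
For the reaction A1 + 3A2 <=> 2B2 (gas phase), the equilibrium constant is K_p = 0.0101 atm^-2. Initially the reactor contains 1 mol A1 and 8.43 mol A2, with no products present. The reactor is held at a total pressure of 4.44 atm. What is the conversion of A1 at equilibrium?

X = 0.393

Basis: 1 mol A1 initially; let X = conversion of A1. Extent ξ = X.
Moles: n_A1 = 1 − X; n_A2 = 8.43 − 3X; n_B2 = 2X.
Summing: n_T = 9.43 − 2X.
y_i = n_i/n_T, p_i = y_i·P. K_p = p_B2^2 / (p_A1 p_A2^3).
Equating to 0.0101 atm^-2 and solving on 0 < X < 1: X = 0.393.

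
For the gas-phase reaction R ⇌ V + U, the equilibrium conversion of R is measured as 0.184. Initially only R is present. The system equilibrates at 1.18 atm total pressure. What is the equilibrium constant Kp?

Kp = 0.0414 atm

Take 1 mol R as basis and let X be its fractional conversion, so ξ = X.
Species balance: n_R = 1 − X; n_V = X; n_U = X.
Total moles n_T = 1 + X.
At X = 0.184: n_R = 0.816, n_V = 0.184, n_U = 0.184, n_T = 1.18.
p_i = (n_i/n_T)·P. Kp = p_V p_U / (p_R) = 0.0414 atm.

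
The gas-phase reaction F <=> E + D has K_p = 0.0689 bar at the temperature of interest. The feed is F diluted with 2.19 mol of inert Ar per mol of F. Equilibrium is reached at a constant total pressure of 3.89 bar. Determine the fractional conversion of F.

X = 0.217

Take 1 mol F as basis and let X be its fractional conversion, so ξ = X.
Species balance: n_F = 1 − X; n_E = X; n_D = X; n_I = 2.19 (inert).
n_T = Σnᵢ = 3.19 + X.
With p_i = (n_i/n_T)P, K_p = p_E p_D / (p_F).
Setting this equal to 0.0689 bar and taking the physical root (0 < X < 1) gives X = 0.217.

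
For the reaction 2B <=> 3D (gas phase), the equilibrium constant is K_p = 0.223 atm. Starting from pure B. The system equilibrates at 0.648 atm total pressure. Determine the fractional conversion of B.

Take 1 mol B as basis and let X be its fractional conversion, so ξ = 0.5X.
Species balance: n_B = 1 − X; n_D = 1.5X.
n_T = Σnᵢ = 1 + 0.5X.
Mole fractions y_i = n_i/n_T; K_p = p_D^3 / (p_B^2) with p_i = y_i·P.
Equating to 0.223 atm and solving on 0 < X < 1: X = 0.365.

X = 0.365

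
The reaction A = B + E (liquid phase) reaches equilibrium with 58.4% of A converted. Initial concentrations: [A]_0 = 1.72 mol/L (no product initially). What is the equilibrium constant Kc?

Kc = 1.41 mol/L

Let X = conversion of A.
Concentrations: [A] = 1.72 − 1.72X; [B] = 1.72X; [E] = 1.72X.
At X = 0.584: [A] = 0.716, [B] = 1, [E] = 1.
Kc = [B] [E] / ([A]) = 1.41 mol/L.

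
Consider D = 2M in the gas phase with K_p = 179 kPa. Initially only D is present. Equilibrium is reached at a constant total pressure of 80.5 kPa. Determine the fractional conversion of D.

Take 1 mol D as basis and let X be its fractional conversion, so ξ = X.
Moles: n_D = 1 − X; n_M = 2X.
n_T = Σnᵢ = 1 + X.
With p_i = (n_i/n_T)P, K_p = p_M^2 / (p_D).
Setting this equal to 179 kPa and taking the physical root (0 < X < 1) gives X = 0.598.

X = 0.598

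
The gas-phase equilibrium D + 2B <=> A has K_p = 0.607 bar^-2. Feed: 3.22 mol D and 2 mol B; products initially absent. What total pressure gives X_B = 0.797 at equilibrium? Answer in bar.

Let X = conversion of B (basis 2 mol B); extent of reaction ξ = X.
Moles: n_D = 3.22 − X; n_B = 2 − 2X; n_A = X.
Total moles n_T = 5.22 − 2X.
K_p = p_A / (p_D p_B^2) with p_i = (n_i/n_T)·P.
At X = 0.797: the mole-fraction product g(X) = Π y_i^ν_i = 26.24. Since K_p = g(X)·P^{-2}, P = (g/K_p)^(1/2) = (26.24/0.607)^(1/2) = 6.57 bar.

P = 6.57 bar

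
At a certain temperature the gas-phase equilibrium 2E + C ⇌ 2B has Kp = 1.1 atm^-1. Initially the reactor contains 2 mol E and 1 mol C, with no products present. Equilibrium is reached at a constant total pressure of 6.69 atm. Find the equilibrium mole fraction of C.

Take 2 mol E as basis and let X be its fractional conversion, so ξ = X.
At extent ξ: n_E = 2 − 2X; n_C = 1 − X; n_B = 2X.
Total moles n_T = 3 − X.
Mole fractions y_i = n_i/n_T; Kp = p_B^2 / (p_E^2 p_C) with p_i = y_i·P.
Setting this equal to 1.1 atm^-1 and taking the physical root (0 < X < 1) gives X = 0.540.
Then n_C = 0.46, n_T = 2.46, so y_C = 0.187.

y_C = 0.187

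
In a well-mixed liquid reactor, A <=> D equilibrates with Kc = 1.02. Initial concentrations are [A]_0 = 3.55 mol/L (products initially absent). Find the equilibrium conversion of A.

Let X = conversion of A; extent ξ = 3.55·X mol/L.
Concentrations: [A] = 3.55 − 3.55X; [D] = 3.55X.
Kc = [D] / ([A]).
Solving Kc = 1.02 for X ∈ (0,1): X = 0.505.

X = 0.505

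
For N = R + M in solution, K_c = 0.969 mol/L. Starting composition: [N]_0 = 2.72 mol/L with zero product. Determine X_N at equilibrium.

X = 0.445

Let X = conversion of N; extent ξ = 2.72·X mol/L.
Concentrations: [N] = 2.72 − 2.72X; [R] = 2.72X; [M] = 2.72X.
K_c = [R] [M] / ([N]).
Equating to 0.969 mol/L: the physical root is X = 0.445.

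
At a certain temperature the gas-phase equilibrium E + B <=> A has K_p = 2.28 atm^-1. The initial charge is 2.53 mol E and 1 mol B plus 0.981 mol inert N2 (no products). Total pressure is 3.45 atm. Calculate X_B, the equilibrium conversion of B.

X = 0.786

Take 1 mol B as basis and let X be its fractional conversion, so ξ = X.
At extent ξ: n_E = 2.53 − X; n_B = 1 − X; n_A = X; n_I = 0.981 (inert).
Summing: n_T = 4.51 − X.
y_i = n_i/n_T, p_i = y_i·P. K_p = p_A / (p_E p_B).
Setting this equal to 2.28 atm^-1 and taking the physical root (0 < X < 1) gives X = 0.786.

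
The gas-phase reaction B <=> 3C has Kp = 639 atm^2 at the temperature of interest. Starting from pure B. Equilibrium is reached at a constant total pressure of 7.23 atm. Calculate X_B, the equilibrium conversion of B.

Let X = conversion of B (basis 1 mol B); extent of reaction ξ = X.
Mole table: n_B = 1 − X; n_C = 3X.
Summing: n_T = 1 + 2X.
With p_i = (n_i/n_T)P, Kp = p_C^3 / (p_B).
This yields a degree-3 equation in X; solving on (0,1), X = 0.824.

X = 0.824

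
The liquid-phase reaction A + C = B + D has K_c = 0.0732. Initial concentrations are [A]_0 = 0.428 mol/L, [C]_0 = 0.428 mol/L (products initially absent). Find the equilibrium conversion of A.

X = 0.213

Let X = conversion of A; extent ξ = 0.428·X mol/L.
Concentrations: [A] = 0.428 − 0.428X; [C] = 0.428 − 0.428X; [B] = 0.428X; [D] = 0.428X.
K_c = [B] [D] / ([A] [C]).
Solving K_c = 0.0732 for X ∈ (0,1): X = 0.213.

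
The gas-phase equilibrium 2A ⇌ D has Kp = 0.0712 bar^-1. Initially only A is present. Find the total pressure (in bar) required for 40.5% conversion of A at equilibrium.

P = 6.41 bar

Take 1 mol A as basis and let X be its fractional conversion, so ξ = 0.5X.
Mole table: n_A = 1 − X; n_D = 0.5X.
n_T = Σnᵢ = 1 − 0.5X.
Kp = p_D / (p_A^2) with p_i = (n_i/n_T)·P.
At X = 0.405: the mole-fraction product g(X) = Π y_i^ν_i = 0.4562. Since Kp = g(X)·P^{-1}, P = (g/Kp)^(1/1) = (0.4562/0.0712)^(1/1) = 6.41 bar.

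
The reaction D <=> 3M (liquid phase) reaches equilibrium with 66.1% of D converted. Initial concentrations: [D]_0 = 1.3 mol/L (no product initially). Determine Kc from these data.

Kc = 38.9 (mol/L)^2

Let X = conversion of D.
Concentrations: [D] = 1.3 − 1.3X; [M] = 3.9X.
At X = 0.661: [D] = 0.441, [M] = 2.58.
Kc = [M]^3 / ([D]) = 38.9 (mol/L)^2.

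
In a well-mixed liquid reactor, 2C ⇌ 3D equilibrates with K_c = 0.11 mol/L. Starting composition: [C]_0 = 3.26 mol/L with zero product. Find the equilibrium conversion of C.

Let X = conversion of C; extent ξ = 3.26X/2 mol/L.
Concentrations: [C] = 3.26 − 3.26X; [D] = 4.89X.
K_c = [D]^3 / ([C]^2).
Solving K_c = 0.11 for X ∈ (0,1): X = 0.188.

X = 0.188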